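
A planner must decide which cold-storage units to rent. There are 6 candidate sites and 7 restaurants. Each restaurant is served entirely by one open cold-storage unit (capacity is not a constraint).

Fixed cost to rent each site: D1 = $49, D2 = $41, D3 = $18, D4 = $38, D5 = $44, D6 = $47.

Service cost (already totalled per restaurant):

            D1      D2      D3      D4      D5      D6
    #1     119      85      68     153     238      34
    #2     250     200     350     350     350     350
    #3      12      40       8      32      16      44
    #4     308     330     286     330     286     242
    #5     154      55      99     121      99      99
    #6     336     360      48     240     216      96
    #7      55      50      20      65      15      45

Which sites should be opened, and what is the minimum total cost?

Open D2, D3 and D6; minimum total cost 713.

For any fixed open set, each restaurant goes to its cheapest open site; total = fixed + service.
{D2, D3, D6}: #1→D6 34, #2→D2 200, #3→D3 8, #4→D6 242, #5→D2 55, #6→D3 48, #7→D3 20. Service 607; fixed 106; total 713.
{D2, D3}: #1→D3 68, #2→D2 200, #3→D3 8, #4→D3 286, #5→D2 55, #6→D3 48, #7→D3 20. Service 685; fixed 59; total 744.
{D2, D3, D4, D6}: service 607 + fixed 144 = 751
{D1, D2, D3, D4, D5, D6}: service 602 + fixed 237 = 839
No other subset beats 713.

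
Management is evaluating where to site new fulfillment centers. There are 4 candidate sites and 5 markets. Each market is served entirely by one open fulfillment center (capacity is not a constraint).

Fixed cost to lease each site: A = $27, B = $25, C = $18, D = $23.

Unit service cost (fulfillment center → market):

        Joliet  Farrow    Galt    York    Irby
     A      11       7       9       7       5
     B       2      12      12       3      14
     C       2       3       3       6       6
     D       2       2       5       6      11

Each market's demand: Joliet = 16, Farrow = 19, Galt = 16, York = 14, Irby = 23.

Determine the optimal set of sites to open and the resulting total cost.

Open B and C; minimum total cost 360.

For any fixed open set, each market goes to its cheapest open site; total = fixed + service.
{B, C}: Joliet→B 2·16=32, Farrow→C 3·19=57, Galt→C 3·16=48, York→B 3·14=42, Irby→C 6·23=138. Service 317; fixed 43; total 360.
{A, B, C}: service 294 + fixed 70 = 364
{B, C, D}: service 298 + fixed 66 = 364
{A, B, C, D}: Joliet→B 2·16=32, Farrow→D 2·19=38, Galt→C 3·16=48, York→B 3·14=42, Irby→A 5·23=115. Service 275; fixed 93; total 368.
(All 15 nonempty subsets were checked; B and C is lowest.)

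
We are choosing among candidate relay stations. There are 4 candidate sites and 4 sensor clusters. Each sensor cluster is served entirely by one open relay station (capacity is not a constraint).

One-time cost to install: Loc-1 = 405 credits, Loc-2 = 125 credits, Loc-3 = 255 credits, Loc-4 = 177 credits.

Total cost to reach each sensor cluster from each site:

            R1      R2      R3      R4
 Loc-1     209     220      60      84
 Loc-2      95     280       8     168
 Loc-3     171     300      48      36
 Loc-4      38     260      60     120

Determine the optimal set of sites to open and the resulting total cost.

For any fixed open set, each sensor cluster goes to its cheapest open site; total = fixed + service.
{Loc-4}: R1→Loc-4 38, R2→Loc-4 260, R3→Loc-4 60, R4→Loc-4 120. Service 478; fixed 177; total 655.
{Loc-2}: service 551 + fixed 125 = 676
{Loc-2, Loc-4}: service 426 + fixed 302 = 728
{Loc-1, Loc-2, Loc-3, Loc-4}: R1→Loc-4 38, R2→Loc-1 220, R3→Loc-2 8, R4→Loc-3 36. Service 302; fixed 962; total 1264.
No other subset beats 655.

Open Loc-4 only; minimum total cost 655.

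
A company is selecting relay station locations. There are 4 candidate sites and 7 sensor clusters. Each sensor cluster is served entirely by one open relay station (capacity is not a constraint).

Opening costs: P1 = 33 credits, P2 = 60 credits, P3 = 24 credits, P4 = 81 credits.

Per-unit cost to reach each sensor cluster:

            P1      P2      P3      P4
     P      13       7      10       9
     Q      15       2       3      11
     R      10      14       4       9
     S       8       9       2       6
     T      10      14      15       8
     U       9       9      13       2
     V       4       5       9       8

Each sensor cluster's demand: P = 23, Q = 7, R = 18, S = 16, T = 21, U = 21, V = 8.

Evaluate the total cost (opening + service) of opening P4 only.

Each sensor cluster is assigned to its cheapest site among the open ones.
{P4}: P→P4 9·23=207, Q→P4 11·7=77, R→P4 9·18=162, S→P4 6·16=96, T→P4 8·21=168, U→P4 2·21=42, V→P4 8·8=64. Service 816; fixed 81; total 897.

Total cost: 897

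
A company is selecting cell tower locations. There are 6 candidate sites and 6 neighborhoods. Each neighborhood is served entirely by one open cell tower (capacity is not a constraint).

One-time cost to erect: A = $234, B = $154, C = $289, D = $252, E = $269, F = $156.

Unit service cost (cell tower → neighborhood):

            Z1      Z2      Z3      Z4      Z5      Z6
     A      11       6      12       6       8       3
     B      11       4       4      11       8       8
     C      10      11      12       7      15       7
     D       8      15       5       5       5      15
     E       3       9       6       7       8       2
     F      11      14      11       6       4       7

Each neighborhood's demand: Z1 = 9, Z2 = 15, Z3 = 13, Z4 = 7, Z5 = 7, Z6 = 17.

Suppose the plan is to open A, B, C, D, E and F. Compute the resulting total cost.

Total cost: 1590

Each neighborhood is assigned to its cheapest site among the open ones.
{A, B, C, D, E, F}: Z1→E 3·9=27, Z2→B 4·15=60, Z3→B 4·13=52, Z4→D 5·7=35, Z5→F 4·7=28, Z6→E 2·17=34. Service 236; fixed 1354; total 1590.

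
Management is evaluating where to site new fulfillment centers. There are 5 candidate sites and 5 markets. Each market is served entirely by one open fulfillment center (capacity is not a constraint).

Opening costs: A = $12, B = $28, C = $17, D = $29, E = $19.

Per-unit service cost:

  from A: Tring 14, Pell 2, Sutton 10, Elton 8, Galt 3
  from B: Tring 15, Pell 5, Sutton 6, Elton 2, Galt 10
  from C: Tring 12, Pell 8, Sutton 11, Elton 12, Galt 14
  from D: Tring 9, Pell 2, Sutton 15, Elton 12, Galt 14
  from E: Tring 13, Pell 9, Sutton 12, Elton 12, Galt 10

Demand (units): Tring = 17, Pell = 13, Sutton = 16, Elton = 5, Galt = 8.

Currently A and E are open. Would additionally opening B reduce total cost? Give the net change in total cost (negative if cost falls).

Yes — net change −66 (cost falls by 66).

Current service cost with {A, E}: 471.
Adding B: each market re-picks its cheapest; new service cost 377, saving 94.
Extra fixed cost: 28. Net change = 28 − 94 = -66.
(Totals: 502 → 436.)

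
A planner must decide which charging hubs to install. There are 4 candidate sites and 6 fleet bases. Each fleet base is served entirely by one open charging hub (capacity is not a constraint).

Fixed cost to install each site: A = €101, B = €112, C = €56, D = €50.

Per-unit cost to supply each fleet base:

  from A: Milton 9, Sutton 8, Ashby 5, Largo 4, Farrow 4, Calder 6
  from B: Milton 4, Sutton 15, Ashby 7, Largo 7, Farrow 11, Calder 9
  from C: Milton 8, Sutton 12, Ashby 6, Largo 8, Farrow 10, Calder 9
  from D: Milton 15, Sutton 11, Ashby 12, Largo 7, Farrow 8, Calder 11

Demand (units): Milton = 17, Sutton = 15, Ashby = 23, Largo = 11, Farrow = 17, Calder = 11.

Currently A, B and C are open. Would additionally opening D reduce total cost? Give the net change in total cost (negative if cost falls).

No — net change +50 (cost rises by 50).

Current service cost with {A, B, C}: 481.
Adding D: each fleet base re-picks its cheapest; new service cost 481, saving 0.
Extra fixed cost: 50. Net change = 50 − 0 = 50.
(Totals: 750 → 800.)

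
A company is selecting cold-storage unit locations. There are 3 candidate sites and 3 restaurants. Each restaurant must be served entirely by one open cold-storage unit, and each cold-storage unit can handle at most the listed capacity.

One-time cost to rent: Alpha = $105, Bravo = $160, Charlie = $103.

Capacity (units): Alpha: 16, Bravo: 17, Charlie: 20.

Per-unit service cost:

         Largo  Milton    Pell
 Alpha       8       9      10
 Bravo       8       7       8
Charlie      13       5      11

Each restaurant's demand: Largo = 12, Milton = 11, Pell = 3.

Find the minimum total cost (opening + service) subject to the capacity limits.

Minimum total cost: 389

Open {Alpha, Charlie}: Largo→Alpha 8·12=96, Milton→Charlie 5·11=55, Pell→Alpha 10·3=30.
Loads: Alpha carries 15/16, Charlie carries 11/20. Service 181; fixed 208; total 389.
Next best feasible plan costs 392.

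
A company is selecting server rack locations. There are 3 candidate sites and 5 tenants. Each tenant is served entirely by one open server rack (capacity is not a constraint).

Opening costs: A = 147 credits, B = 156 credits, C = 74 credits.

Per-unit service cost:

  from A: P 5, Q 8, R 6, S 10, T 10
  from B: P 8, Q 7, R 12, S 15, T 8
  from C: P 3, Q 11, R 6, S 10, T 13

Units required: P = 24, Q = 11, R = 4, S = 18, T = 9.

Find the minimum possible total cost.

For any fixed open set, each tenant goes to its cheapest open site; total = fixed + service.
{C}: P→C 3·24=72, Q→C 11·11=121, R→C 6·4=24, S→C 10·18=180, T→C 13·9=117. Service 514; fixed 74; total 588.
{A}: P→A 5·24=120, Q→A 8·11=88, R→A 6·4=24, S→A 10·18=180, T→A 10·9=90. Service 502; fixed 147; total 649.
{B, C}: service 425 + fixed 230 = 655
{A, B, C}: P→C 3·24=72, Q→B 7·11=77, R→A 6·4=24, S→A 10·18=180, T→B 8·9=72. Service 425; fixed 377; total 802.
(All 7 nonempty subsets were checked; C only is lowest.)

Minimum total cost: 588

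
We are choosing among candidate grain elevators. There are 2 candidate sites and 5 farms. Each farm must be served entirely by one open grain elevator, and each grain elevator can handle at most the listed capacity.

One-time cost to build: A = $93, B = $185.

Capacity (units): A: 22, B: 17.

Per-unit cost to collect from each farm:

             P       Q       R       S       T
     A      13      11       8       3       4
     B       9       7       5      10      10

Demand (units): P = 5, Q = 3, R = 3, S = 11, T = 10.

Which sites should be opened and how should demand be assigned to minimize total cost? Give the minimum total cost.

Open {A, B}: P→B 9·5=45, Q→B 7·3=21, R→B 5·3=15, S→A 3·11=33, T→A 4·10=40.
Loads: A carries 21/22, B carries 11/17. Service 154; fixed 278; total 432.
Next best feasible plan costs 512.

Minimum total cost: 432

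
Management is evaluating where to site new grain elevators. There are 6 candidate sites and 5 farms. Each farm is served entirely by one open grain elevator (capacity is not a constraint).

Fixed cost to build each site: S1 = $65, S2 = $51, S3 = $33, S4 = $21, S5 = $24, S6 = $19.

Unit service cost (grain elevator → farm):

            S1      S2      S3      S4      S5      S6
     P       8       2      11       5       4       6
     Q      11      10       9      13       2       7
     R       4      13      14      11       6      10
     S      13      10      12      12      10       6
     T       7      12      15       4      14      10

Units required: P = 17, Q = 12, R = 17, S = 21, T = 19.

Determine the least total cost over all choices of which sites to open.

Minimum total cost: 460

For any fixed open set, each farm goes to its cheapest open site; total = fixed + service.
{S4, S5, S6}: P→S5 4·17=68, Q→S5 2·12=24, R→S5 6·17=102, S→S6 6·21=126, T→S4 4·19=76. Service 396; fixed 64; total 460.
{S2, S4, S5, S6}: service 362 + fixed 115 = 477
{S1, S4, S5, S6}: service 362 + fixed 129 = 491
{S1, S2, S3, S4, S5, S6}: service 328 + fixed 213 = 541
No other subset beats 460.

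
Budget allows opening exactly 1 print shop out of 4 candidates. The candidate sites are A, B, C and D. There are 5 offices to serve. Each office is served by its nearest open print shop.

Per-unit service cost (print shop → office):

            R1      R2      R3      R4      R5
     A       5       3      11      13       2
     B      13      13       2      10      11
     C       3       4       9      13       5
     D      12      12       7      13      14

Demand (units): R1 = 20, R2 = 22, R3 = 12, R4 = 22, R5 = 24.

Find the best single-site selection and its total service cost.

With exactly 1 open, each office uses its cheapest among the chosen.
{A}: R1→A 5·20=100, R2→A 3·22=66, R3→A 11·12=132, R4→A 13·22=286, R5→A 2·24=48. Service cost 632.
{C}: service cost 662
{B}: service cost 1054
Among all 4 size-1 choices, {A} is lowest.

Choose A only; total service cost 632.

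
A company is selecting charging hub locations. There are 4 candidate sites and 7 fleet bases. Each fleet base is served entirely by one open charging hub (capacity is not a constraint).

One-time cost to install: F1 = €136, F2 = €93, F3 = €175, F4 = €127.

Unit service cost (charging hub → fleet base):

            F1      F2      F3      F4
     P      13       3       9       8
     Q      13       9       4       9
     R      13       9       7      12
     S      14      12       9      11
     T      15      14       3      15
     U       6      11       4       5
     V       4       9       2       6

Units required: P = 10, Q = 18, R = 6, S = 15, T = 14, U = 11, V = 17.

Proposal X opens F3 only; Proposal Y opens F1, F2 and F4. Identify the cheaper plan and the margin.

Proposal X is cheaper by 452.

Proposal X: {F3}: P→F3 9·10=90, Q→F3 4·18=72, R→F3 7·6=42, S→F3 9·15=135, T→F3 3·14=42, U→F3 4·11=44, V→F3 2·17=34. Service 459; fixed 175; total 634.
Proposal Y: {F1, F2, F4}: P→F2 3·10=30, Q→F2 9·18=162, R→F2 9·6=54, S→F4 11·15=165, T→F2 14·14=196, U→F4 5·11=55, V→F1 4·17=68. Service 730; fixed 356; total 1086.
Difference: |634 − 1086| = 452.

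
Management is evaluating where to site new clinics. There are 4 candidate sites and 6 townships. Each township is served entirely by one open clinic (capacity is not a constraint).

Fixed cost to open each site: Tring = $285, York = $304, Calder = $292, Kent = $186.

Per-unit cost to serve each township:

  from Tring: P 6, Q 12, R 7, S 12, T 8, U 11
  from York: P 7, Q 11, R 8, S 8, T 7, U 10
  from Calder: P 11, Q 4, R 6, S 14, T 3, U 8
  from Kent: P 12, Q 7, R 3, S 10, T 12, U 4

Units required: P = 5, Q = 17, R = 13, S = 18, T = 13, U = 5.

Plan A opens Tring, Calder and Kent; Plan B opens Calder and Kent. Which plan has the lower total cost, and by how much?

Plan B is cheaper by 260.

Plan A: {Tring, Calder, Kent}: P→Tring 6·5=30, Q→Calder 4·17=68, R→Kent 3·13=39, S→Kent 10·18=180, T→Calder 3·13=39, U→Kent 4·5=20. Service 376; fixed 763; total 1139.
Plan B: {Calder, Kent}: P→Calder 11·5=55, Q→Calder 4·17=68, R→Kent 3·13=39, S→Kent 10·18=180, T→Calder 3·13=39, U→Kent 4·5=20. Service 401; fixed 478; total 879.
Difference: |1139 − 879| = 260.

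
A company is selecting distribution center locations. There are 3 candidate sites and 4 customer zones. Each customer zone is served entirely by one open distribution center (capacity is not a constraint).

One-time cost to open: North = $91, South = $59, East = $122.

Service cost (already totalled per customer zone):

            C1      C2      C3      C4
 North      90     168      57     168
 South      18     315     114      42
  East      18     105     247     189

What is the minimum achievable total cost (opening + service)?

Minimum total cost: 435

For any fixed open set, each customer zone goes to its cheapest open site; total = fixed + service.
{North, South}: C1→South 18, C2→North 168, C3→North 57, C4→South 42. Service 285; fixed 150; total 435.
{South, East}: C1→South 18, C2→East 105, C3→South 114, C4→South 42. Service 279; fixed 181; total 460.
{North, South, East}: service 222 + fixed 272 = 494
{South}: C1→South 18, C2→South 315, C3→South 114, C4→South 42. Service 489; fixed 59; total 548.
No other subset beats 435.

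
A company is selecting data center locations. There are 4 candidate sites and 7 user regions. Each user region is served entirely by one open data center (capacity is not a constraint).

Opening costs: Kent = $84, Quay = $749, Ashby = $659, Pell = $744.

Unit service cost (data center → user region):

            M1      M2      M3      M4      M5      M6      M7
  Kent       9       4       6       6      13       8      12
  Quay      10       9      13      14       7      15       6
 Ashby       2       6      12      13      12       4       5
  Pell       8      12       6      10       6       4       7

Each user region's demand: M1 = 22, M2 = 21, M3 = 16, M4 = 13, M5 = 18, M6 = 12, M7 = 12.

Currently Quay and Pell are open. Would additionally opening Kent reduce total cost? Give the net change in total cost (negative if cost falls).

Current service cost with {Quay, Pell}: 819.
Adding Kent: each user region re-picks its cheapest; new service cost 662, saving 157.
Extra fixed cost: 84. Net change = 84 − 157 = -73.
(Totals: 2312 → 2239.)

Yes — net change −73 (cost falls by 73).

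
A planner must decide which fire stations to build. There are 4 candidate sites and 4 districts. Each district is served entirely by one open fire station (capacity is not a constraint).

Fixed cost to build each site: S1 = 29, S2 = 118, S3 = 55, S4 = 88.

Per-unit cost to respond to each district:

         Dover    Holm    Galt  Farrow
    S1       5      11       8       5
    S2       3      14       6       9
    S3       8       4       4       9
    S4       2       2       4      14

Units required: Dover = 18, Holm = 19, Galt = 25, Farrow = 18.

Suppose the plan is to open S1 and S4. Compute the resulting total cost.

Each district is assigned to its cheapest site among the open ones.
{S1, S4}: Dover→S4 2·18=36, Holm→S4 2·19=38, Galt→S4 4·25=100, Farrow→S1 5·18=90. Service 264; fixed 117; total 381.

Total cost: 381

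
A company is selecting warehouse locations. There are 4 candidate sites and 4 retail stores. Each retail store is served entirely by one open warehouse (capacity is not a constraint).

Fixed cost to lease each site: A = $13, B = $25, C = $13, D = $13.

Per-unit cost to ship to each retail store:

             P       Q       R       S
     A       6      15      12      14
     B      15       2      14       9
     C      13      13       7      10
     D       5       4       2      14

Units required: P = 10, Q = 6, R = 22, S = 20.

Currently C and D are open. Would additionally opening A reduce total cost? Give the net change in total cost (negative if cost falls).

Current service cost with {C, D}: 318.
Adding A: each retail store re-picks its cheapest; new service cost 318, saving 0.
Extra fixed cost: 13. Net change = 13 − 0 = 13.
(Totals: 344 → 357.)

No — net change +13 (cost rises by 13).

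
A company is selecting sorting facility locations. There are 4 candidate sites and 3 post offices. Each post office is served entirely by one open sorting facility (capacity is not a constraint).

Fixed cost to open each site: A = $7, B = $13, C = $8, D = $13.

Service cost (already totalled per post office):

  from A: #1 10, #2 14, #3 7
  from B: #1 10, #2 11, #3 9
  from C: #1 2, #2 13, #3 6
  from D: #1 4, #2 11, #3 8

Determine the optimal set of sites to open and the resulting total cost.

Open C only; minimum total cost 29.

For any fixed open set, each post office goes to its cheapest open site; total = fixed + service.
{C}: #1→C 2, #2→C 13, #3→C 6. Service 21; fixed 8; total 29.
{A, C}: service 21 + fixed 15 = 36
{D}: service 23 + fixed 13 = 36
{A, B, C, D}: #1→C 2, #2→B 11, #3→C 6. Service 19; fixed 41; total 60.
No other subset beats 29.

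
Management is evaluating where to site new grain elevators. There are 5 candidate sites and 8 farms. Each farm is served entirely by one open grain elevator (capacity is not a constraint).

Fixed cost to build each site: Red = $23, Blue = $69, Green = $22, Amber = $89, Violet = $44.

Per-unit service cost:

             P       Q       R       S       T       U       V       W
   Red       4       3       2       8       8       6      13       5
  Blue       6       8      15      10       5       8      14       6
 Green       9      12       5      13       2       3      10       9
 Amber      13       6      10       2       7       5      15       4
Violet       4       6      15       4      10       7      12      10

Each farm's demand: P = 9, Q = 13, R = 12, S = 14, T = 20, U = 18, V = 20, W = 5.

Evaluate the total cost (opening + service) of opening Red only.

Each farm is assigned to its cheapest site among the open ones.
{Red}: P→Red 4·9=36, Q→Red 3·13=39, R→Red 2·12=24, S→Red 8·14=112, T→Red 8·20=160, U→Red 6·18=108, V→Red 13·20=260, W→Red 5·5=25. Service 764; fixed 23; total 787.

Total cost: 787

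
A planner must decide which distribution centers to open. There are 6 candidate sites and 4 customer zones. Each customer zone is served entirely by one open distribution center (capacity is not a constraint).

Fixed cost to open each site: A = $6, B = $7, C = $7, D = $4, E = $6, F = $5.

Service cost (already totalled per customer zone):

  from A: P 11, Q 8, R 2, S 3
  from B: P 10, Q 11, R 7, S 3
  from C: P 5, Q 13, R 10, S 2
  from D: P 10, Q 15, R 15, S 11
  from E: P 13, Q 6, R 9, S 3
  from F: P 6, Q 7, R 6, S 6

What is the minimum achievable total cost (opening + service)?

For any fixed open set, each customer zone goes to its cheapest open site; total = fixed + service.
{A, F}: P→F 6, Q→F 7, R→A 2, S→A 3. Service 18; fixed 11; total 29.
{A}: service 24 + fixed 6 = 30
{A, C}: P→C 5, Q→A 8, R→A 2, S→C 2. Service 17; fixed 13; total 30.
{A, B, C, D, E, F}: P→C 5, Q→E 6, R→A 2, S→C 2. Service 15; fixed 35; total 50.
No other subset beats 29.

Minimum total cost: 29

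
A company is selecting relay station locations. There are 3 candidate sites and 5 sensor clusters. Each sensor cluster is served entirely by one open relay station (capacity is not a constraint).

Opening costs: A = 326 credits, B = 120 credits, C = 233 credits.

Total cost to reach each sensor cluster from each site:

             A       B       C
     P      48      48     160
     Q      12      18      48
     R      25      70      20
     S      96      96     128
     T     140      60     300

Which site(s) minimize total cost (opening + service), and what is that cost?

Open B only; minimum total cost 412.

For any fixed open set, each sensor cluster goes to its cheapest open site; total = fixed + service.
{B}: P→B 48, Q→B 18, R→B 70, S→B 96, T→B 60. Service 292; fixed 120; total 412.
{B, C}: P→B 48, Q→B 18, R→C 20, S→B 96, T→B 60. Service 242; fixed 353; total 595.
{A}: service 321 + fixed 326 = 647
{A, B, C}: P→A 48, Q→A 12, R→C 20, S→A 96, T→B 60. Service 236; fixed 679; total 915.
(All 7 nonempty subsets were checked; B only is lowest.)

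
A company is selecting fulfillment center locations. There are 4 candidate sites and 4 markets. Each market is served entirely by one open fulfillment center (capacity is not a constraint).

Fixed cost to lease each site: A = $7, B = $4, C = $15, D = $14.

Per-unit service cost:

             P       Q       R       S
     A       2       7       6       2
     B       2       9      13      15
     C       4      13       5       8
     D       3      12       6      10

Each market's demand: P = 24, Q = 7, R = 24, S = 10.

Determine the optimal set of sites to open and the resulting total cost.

For any fixed open set, each market goes to its cheapest open site; total = fixed + service.
{A, C}: P→A 2·24=48, Q→A 7·7=49, R→C 5·24=120, S→A 2·10=20. Service 237; fixed 22; total 259.
{A, B, C}: service 237 + fixed 26 = 263
{A}: service 261 + fixed 7 = 268
{A, B, C, D}: service 237 + fixed 40 = 277
No other subset beats 259.

Open A and C; minimum total cost 259.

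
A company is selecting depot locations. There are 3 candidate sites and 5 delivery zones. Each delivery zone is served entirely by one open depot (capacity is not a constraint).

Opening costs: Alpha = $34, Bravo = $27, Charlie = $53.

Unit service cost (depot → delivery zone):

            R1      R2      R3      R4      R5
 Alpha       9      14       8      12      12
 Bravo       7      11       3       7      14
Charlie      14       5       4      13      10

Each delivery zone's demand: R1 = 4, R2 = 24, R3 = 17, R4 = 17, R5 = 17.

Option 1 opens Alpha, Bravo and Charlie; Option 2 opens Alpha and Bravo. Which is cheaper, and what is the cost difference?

Option 1: {Alpha, Bravo, Charlie}: R1→Bravo 7·4=28, R2→Charlie 5·24=120, R3→Bravo 3·17=51, R4→Bravo 7·17=119, R5→Charlie 10·17=170. Service 488; fixed 114; total 602.
Option 2: {Alpha, Bravo}: R1→Bravo 7·4=28, R2→Bravo 11·24=264, R3→Bravo 3·17=51, R4→Bravo 7·17=119, R5→Alpha 12·17=204. Service 666; fixed 61; total 727.
Difference: |602 − 727| = 125.

Option 1 is cheaper by 125.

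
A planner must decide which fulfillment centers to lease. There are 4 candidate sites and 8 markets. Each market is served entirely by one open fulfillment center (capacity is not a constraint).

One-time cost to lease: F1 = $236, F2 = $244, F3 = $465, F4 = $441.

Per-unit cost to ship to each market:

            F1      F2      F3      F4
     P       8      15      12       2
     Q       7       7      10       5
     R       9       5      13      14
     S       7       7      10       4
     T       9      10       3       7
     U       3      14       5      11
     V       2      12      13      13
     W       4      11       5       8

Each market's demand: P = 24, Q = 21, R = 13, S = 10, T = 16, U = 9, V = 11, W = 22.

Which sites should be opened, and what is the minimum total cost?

For any fixed open set, each market goes to its cheapest open site; total = fixed + service.
{F1}: P→F1 8·24=192, Q→F1 7·21=147, R→F1 9·13=117, S→F1 7·10=70, T→F1 9·16=144, U→F1 3·9=27, V→F1 2·11=22, W→F1 4·22=88. Service 807; fixed 236; total 1043.
{F1, F2}: service 755 + fixed 480 = 1235
{F1, F4}: P→F4 2·24=48, Q→F4 5·21=105, R→F1 9·13=117, S→F4 4·10=40, T→F4 7·16=112, U→F1 3·9=27, V→F1 2·11=22, W→F1 4·22=88. Service 559; fixed 677; total 1236.
{F1, F2, F3, F4}: service 443 + fixed 1386 = 1829
No other subset beats 1043.

Open F1 only; minimum total cost 1043.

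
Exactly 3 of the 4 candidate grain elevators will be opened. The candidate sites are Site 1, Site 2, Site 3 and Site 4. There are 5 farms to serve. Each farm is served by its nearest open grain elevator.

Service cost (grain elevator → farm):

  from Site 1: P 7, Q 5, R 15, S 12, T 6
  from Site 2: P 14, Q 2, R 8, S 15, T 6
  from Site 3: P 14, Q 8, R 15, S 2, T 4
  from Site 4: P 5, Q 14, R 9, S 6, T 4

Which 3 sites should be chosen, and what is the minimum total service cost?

With exactly 3 open, each farm uses its cheapest among the chosen.
{Site 2, Site 3, Site 4}: P→Site 4 5, Q→Site 2 2, R→Site 2 8, S→Site 3 2, T→Site 3 4. Service cost 21.
{Site 1, Site 2, Site 3}: service cost 23
{Site 1, Site 2, Site 4}: service cost 25
Among all 4 size-3 choices, {Site 2, Site 3, Site 4} is lowest.

Choose Site 2, Site 3 and Site 4; total service cost 21.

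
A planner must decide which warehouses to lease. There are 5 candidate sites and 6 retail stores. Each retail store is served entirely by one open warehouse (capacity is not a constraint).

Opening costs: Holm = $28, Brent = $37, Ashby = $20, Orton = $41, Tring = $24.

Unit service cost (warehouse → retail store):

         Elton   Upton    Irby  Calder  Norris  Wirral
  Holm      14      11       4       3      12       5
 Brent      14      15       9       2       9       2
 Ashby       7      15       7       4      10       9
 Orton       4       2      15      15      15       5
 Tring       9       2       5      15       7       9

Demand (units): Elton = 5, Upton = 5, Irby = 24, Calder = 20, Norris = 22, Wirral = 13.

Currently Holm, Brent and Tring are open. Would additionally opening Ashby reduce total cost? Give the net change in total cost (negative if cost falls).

Current service cost with {Holm, Brent, Tring}: 371.
Adding Ashby: each retail store re-picks its cheapest; new service cost 361, saving 10.
Extra fixed cost: 20. Net change = 20 − 10 = 10.
(Totals: 460 → 470.)

No — net change +10 (cost rises by 10).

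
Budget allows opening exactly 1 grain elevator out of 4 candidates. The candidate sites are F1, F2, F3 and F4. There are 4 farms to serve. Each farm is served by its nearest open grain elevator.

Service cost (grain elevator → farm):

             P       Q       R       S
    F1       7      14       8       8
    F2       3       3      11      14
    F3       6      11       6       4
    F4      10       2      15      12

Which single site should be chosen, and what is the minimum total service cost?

With exactly 1 open, each farm uses its cheapest among the chosen.
{F3}: P→F3 6, Q→F3 11, R→F3 6, S→F3 4. Service cost 27.
{F2}: service cost 31
{F1}: service cost 37
Among all 4 size-1 choices, {F3} is lowest.

Choose F3 only; total service cost 27.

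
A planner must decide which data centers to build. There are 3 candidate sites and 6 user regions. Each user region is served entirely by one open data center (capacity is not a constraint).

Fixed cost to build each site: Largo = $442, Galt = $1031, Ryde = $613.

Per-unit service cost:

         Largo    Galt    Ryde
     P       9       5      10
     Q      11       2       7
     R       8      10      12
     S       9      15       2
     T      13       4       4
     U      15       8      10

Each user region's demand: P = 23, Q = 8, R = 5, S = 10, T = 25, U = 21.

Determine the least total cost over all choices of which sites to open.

Minimum total cost: 1289

For any fixed open set, each user region goes to its cheapest open site; total = fixed + service.
{Ryde}: P→Ryde 10·23=230, Q→Ryde 7·8=56, R→Ryde 12·5=60, S→Ryde 2·10=20, T→Ryde 4·25=100, U→Ryde 10·21=210. Service 676; fixed 613; total 1289.
{Largo}: service 1065 + fixed 442 = 1507
{Galt}: P→Galt 5·23=115, Q→Galt 2·8=16, R→Galt 10·5=50, S→Galt 15·10=150, T→Galt 4·25=100, U→Galt 8·21=168. Service 599; fixed 1031; total 1630.
{Largo, Galt, Ryde}: P→Galt 5·23=115, Q→Galt 2·8=16, R→Largo 8·5=40, S→Ryde 2·10=20, T→Galt 4·25=100, U→Galt 8·21=168. Service 459; fixed 2086; total 2545.
No other subset beats 1289.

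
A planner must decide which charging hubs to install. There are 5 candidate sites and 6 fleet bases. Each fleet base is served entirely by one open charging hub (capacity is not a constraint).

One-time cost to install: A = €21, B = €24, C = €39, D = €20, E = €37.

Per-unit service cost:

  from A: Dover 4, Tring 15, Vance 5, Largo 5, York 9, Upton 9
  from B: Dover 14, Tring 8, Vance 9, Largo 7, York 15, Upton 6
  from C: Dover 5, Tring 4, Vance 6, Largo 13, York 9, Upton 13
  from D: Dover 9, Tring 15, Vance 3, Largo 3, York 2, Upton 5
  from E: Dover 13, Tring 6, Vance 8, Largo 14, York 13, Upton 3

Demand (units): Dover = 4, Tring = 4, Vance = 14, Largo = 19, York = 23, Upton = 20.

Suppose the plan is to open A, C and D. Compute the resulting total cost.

Total cost: 357

Each fleet base is assigned to its cheapest site among the open ones.
{A, C, D}: Dover→A 4·4=16, Tring→C 4·4=16, Vance→D 3·14=42, Largo→D 3·19=57, York→D 2·23=46, Upton→D 5·20=100. Service 277; fixed 80; total 357.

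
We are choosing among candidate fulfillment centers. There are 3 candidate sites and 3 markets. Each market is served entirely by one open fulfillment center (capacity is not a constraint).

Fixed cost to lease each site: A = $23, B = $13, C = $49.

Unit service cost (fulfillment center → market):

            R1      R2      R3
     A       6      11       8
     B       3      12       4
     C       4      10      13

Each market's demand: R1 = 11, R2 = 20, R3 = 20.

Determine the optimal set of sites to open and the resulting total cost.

For any fixed open set, each market goes to its cheapest open site; total = fixed + service.
{B}: R1→B 3·11=33, R2→B 12·20=240, R3→B 4·20=80. Service 353; fixed 13; total 366.
{A, B}: R1→B 3·11=33, R2→A 11·20=220, R3→B 4·20=80. Service 333; fixed 36; total 369.
{B, C}: service 313 + fixed 62 = 375
{A, B, C}: service 313 + fixed 85 = 398
No other subset beats 366.

Open B only; minimum total cost 366.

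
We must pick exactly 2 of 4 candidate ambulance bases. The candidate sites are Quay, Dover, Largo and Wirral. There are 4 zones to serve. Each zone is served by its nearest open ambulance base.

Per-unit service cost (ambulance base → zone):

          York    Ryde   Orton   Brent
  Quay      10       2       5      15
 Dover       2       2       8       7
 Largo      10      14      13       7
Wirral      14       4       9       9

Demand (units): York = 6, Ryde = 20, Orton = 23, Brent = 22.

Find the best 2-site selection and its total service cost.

With exactly 2 open, each zone uses its cheapest among the chosen.
{Quay, Dover}: York→Dover 2·6=12, Ryde→Quay 2·20=40, Orton→Quay 5·23=115, Brent→Dover 7·22=154. Service cost 321.
{Quay, Largo}: service cost 369
{Dover, Largo}: service cost 390
Among all 6 size-2 choices, {Quay, Dover} is lowest.

Choose Quay and Dover; total service cost 321.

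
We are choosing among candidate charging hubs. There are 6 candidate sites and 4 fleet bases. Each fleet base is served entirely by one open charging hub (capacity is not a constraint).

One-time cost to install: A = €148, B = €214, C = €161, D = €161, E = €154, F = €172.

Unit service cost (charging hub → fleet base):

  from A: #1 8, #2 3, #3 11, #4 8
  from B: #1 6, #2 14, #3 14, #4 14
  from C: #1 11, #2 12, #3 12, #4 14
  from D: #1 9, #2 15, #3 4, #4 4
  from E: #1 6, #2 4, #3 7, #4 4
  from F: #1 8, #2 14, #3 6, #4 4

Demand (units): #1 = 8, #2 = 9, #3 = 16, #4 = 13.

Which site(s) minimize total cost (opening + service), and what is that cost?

Open E only; minimum total cost 402.

For any fixed open set, each fleet base goes to its cheapest open site; total = fixed + service.
{E}: #1→E 6·8=48, #2→E 4·9=36, #3→E 7·16=112, #4→E 4·13=52. Service 248; fixed 154; total 402.
{D}: service 323 + fixed 161 = 484
{F}: #1→F 8·8=64, #2→F 14·9=126, #3→F 6·16=96, #4→F 4·13=52. Service 338; fixed 172; total 510.
{A, B, C, D, E, F}: service 191 + fixed 1010 = 1201
No other subset beats 402.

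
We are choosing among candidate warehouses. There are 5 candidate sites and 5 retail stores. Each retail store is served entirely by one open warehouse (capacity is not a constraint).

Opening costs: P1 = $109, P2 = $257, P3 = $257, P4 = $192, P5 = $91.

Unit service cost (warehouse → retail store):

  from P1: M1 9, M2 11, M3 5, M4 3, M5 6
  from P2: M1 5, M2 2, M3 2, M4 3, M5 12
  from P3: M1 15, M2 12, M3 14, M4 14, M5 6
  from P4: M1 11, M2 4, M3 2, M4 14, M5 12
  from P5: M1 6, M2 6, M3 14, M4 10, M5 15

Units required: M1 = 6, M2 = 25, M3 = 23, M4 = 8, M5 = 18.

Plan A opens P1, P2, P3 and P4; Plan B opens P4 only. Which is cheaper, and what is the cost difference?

Plan B is cheaper by 341.

Plan A: {P1, P2, P3, P4}: M1→P2 5·6=30, M2→P2 2·25=50, M3→P2 2·23=46, M4→P1 3·8=24, M5→P1 6·18=108. Service 258; fixed 815; total 1073.
Plan B: {P4}: M1→P4 11·6=66, M2→P4 4·25=100, M3→P4 2·23=46, M4→P4 14·8=112, M5→P4 12·18=216. Service 540; fixed 192; total 732.
Difference: |1073 − 732| = 341.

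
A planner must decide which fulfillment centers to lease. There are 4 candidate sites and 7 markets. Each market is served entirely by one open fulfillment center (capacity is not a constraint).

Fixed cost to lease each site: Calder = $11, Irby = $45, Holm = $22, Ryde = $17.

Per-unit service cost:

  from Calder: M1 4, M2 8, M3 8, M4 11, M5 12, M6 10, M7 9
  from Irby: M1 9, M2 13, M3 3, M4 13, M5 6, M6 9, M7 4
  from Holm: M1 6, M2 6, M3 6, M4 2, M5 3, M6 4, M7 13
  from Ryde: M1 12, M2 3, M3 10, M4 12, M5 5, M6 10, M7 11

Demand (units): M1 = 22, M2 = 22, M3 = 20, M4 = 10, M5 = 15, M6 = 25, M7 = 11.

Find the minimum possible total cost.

Minimum total cost: 518

For any fixed open set, each market goes to its cheapest open site; total = fixed + service.
{Calder, Irby, Holm, Ryde}: M1→Calder 4·22=88, M2→Ryde 3·22=66, M3→Irby 3·20=60, M4→Holm 2·10=20, M5→Holm 3·15=45, M6→Holm 4·25=100, M7→Irby 4·11=44. Service 423; fixed 95; total 518.
{Irby, Holm, Ryde}: service 467 + fixed 84 = 551
{Calder, Irby, Holm}: M1→Calder 4·22=88, M2→Holm 6·22=132, M3→Irby 3·20=60, M4→Holm 2·10=20, M5→Holm 3·15=45, M6→Holm 4·25=100, M7→Irby 4·11=44. Service 489; fixed 78; total 567.
{Calder}: service 1063 + fixed 11 = 1074
(All 15 nonempty subsets were checked; Calder, Irby, Holm and Ryde is lowest.)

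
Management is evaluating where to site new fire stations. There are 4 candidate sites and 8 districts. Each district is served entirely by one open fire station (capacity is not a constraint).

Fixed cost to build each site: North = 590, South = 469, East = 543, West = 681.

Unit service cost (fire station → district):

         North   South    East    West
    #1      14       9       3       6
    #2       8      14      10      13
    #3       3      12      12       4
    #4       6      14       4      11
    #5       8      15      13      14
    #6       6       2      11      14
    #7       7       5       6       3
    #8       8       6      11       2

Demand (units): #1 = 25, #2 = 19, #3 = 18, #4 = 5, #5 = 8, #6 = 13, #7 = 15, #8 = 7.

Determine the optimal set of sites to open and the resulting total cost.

For any fixed open set, each district goes to its cheapest open site; total = fixed + service.
{East}: #1→East 3·25=75, #2→East 10·19=190, #3→East 12·18=216, #4→East 4·5=20, #5→East 13·8=104, #6→East 11·13=143, #7→East 6·15=90, #8→East 11·7=77. Service 915; fixed 543; total 1458.
{North}: #1→North 14·25=350, #2→North 8·19=152, #3→North 3·18=54, #4→North 6·5=30, #5→North 8·8=64, #6→North 6·13=78, #7→North 7·15=105, #8→North 8·7=56. Service 889; fixed 590; total 1479.
{South}: service 1040 + fixed 469 = 1509
{North, South, East, West}: service 450 + fixed 2283 = 2733
No other subset beats 1458.

Open East only; minimum total cost 1458.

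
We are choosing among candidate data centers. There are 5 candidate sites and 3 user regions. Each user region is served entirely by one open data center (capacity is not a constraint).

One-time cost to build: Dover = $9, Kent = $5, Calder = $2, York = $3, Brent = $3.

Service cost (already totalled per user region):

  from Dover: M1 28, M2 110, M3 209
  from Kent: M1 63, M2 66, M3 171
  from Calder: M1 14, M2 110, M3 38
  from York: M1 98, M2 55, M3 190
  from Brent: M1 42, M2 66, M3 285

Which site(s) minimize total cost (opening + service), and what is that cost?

For any fixed open set, each user region goes to its cheapest open site; total = fixed + service.
{Calder, York}: M1→Calder 14, M2→York 55, M3→Calder 38. Service 107; fixed 5; total 112.
{Calder, York, Brent}: M1→Calder 14, M2→York 55, M3→Calder 38. Service 107; fixed 8; total 115.
{Kent, Calder, York}: service 107 + fixed 10 = 117
{Dover, Kent, Calder, York, Brent}: service 107 + fixed 22 = 129
No other subset beats 112.

Open Calder and York; minimum total cost 112.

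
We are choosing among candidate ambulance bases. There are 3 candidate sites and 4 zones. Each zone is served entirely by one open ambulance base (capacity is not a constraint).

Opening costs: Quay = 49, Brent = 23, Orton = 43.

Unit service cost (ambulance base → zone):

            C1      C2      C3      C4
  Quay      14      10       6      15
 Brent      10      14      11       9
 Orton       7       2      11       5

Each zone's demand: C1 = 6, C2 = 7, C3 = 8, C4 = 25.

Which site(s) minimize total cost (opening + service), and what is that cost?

Open Orton only; minimum total cost 312.

For any fixed open set, each zone goes to its cheapest open site; total = fixed + service.
{Orton}: C1→Orton 7·6=42, C2→Orton 2·7=14, C3→Orton 11·8=88, C4→Orton 5·25=125. Service 269; fixed 43; total 312.
{Quay, Orton}: service 229 + fixed 92 = 321
{Brent, Orton}: service 269 + fixed 66 = 335
{Quay, Brent, Orton}: C1→Orton 7·6=42, C2→Orton 2·7=14, C3→Quay 6·8=48, C4→Orton 5·25=125. Service 229; fixed 115; total 344.
(All 7 nonempty subsets were checked; Orton only is lowest.)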